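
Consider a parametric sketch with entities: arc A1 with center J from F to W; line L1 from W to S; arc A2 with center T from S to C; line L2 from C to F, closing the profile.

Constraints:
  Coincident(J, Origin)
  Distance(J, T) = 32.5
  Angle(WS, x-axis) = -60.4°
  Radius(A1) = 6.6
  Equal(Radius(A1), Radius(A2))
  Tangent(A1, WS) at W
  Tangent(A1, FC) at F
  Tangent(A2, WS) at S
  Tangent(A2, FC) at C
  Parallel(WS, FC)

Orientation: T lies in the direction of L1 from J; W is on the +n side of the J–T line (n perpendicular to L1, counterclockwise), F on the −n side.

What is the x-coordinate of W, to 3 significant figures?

5.74

The slot axis is L1's direction at -60.4°, so u = (cos -60.4°, sin -60.4°) = (0.494, -0.869) and n = (−sin -60.4°, cos -60.4°) = (0.869, 0.494). J is at the origin and T lies 32.5 along u from J, so T = 32.5·u = (16.1, -28.3). Tangency of A1 to both parallel lines with radius 6.6 puts W and F at J ± 6.6·n: W = (5.74, 3.26), F = (-5.74, -3.26). So W.x = 5.74.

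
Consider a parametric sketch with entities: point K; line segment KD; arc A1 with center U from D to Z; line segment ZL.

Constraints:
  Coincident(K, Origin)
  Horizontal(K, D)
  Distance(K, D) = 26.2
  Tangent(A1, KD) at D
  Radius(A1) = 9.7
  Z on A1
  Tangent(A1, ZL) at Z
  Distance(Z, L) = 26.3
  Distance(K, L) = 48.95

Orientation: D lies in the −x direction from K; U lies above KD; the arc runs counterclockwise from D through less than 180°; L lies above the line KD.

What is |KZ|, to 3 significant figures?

23.3

Checks: |UZ| = 9.700 ✓; ∠(UZ, ZL) = 90.00° ✓; |ZL| = 26.30 ✓; |KL| = 48.95 ✓.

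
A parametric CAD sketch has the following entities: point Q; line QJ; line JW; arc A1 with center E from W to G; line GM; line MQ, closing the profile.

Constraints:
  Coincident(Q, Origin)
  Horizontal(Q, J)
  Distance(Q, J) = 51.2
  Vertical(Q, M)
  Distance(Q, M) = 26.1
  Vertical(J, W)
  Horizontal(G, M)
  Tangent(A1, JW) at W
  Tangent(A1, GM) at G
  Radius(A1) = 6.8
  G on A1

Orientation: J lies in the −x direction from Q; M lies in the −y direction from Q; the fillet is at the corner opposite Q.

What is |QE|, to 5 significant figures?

48.413

Q is at the origin; QJ is horizontal with |QJ| = 51.2 and J on the −x side, so J = (-51.200, 0.0000). QM is vertical with |QM| = 26.1 and M on the −y side, so M = (0.0000, -26.100). The virtual corner opposite Q is at (-51.200, -26.100). Since A1 is tangent to JW there, EW ⟂ JW and since A1 is tangent to GM there, EG ⟂ GM, with radius 6.8, so the center E sits 6.8 in from both sides at E = (-44.400, -19.300). Then |QE| = |E − Q| = 48.413.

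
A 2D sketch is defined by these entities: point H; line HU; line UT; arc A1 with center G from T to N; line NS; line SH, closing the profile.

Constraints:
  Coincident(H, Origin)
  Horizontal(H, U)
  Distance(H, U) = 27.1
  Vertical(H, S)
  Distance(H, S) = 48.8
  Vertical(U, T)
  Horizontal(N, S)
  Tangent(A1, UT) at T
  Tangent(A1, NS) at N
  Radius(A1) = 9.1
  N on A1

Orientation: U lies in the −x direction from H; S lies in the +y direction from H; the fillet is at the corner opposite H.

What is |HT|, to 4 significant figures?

48.07

H is at the origin; H and U share the same y with |HU| = 27.1 and U on the −x side, so U = (-27.10, 0.000). HS is vertical with |HS| = 48.8 and S on the +y side, so S = (0.000, 48.80). The virtual corner opposite H is at (-27.10, 48.80). A1 meets UT tangentially, so GT is at right angles to UT and the tangent condition forces GN to be normal to NS, with radius 9.1, so the center G sits 9.1 in from both sides at G = (-18.00, 39.70). That places the tangent points at T = (-27.10, 39.70) on UT and N = (-18.00, 48.80) on NS. Then |HT| = |T − H| = 48.07.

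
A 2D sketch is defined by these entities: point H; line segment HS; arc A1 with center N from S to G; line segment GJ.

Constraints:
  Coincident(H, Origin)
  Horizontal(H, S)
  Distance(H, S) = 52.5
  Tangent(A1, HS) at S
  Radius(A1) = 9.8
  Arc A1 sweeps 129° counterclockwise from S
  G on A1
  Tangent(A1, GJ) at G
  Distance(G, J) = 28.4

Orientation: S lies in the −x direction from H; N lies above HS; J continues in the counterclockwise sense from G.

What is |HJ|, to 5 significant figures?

73.385

On A1, S sits at bearing -90° from N; a 129° counterclockwise sweep puts G at bearing 39°, so G = N + 9.8·(cos 39°, sin 39°) = (-44.884, 15.967). Tangency of A1 to GJ means the radius NG is perpendicular to GJ, so GJ runs along (−sin 39°, cos 39°); with |GJ| = 28.4, J = (-62.757, 38.038). Then |HJ| = |J − H| = 73.385.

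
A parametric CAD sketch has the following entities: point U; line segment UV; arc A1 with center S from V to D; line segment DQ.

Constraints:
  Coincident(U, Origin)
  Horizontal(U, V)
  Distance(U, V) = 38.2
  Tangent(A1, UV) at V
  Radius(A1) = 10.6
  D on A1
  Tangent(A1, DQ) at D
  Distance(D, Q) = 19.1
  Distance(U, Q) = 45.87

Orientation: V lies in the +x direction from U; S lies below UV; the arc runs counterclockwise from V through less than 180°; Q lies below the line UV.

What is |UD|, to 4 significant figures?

31.02

Checks: |UV| = 38.20 ✓; |SD| = 10.60 ✓; ∠(SD, DQ) = 90.00° ✓; |DQ| = 19.10 ✓; |UQ| = 45.87 ✓.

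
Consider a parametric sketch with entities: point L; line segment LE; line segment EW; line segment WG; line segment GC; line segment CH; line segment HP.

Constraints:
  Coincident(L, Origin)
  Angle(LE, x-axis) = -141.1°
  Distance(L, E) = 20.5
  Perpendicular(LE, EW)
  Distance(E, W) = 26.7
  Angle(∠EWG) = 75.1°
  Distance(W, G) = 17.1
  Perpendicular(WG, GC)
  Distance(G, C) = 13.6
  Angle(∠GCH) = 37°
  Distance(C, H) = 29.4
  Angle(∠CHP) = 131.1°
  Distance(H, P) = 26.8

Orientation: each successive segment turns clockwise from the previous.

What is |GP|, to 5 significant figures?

38.099

L is at the origin; LE runs at -141.1° with length 20.5, so E = (-15.954, -12.873). LE is perpendicular to EW, so EW runs at 128.90°; with |EW| = 26.7, W = (-32.721, 7.9058). ∠EWG = 75.1° gives WG at 24.000° from the x-axis; with |WG| = 17.1, G = (-17.099, 14.861). WG ⟂ GC, so GC runs at -66.000°; with |GC| = 13.6, C = (-11.567, 2.4368). ∠GCH = 37.0° gives CH at 151.00° from the x-axis; with |CH| = 29.4, H = (-37.281, 16.690). ∠CHP = 131.1° gives HP at 102.10° from the x-axis; with |HP| = 26.8, P = (-42.899, 42.895). Then |GP| = |P − G| = 38.099.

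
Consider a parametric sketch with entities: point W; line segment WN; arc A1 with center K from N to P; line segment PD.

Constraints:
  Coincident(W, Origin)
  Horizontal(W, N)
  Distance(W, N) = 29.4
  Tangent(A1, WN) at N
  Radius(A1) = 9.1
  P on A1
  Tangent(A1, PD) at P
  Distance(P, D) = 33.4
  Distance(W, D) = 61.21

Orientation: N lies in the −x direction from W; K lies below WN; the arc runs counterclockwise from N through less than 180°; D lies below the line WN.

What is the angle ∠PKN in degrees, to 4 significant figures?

73.73°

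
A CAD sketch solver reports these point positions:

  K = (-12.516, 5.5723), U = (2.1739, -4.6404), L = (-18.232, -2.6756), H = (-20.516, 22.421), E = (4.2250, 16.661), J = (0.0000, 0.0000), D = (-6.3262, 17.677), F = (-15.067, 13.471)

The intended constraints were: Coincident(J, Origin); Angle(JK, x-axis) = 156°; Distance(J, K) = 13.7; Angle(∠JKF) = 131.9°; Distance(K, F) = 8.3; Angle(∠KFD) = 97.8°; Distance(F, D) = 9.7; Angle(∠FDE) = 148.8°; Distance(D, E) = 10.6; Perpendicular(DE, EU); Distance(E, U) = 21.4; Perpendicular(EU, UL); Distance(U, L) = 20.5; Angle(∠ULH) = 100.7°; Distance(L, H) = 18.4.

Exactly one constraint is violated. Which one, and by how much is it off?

Distance(L, H) = 18.4 — off by 6.80.

J = (0.00, 0.00) ✓; JK at 156.0° ✓; |JK| = 13.70 ✓; ∠JKF = 131.9° ✓; |KF| = 8.300 ✓; ∠KFD = 97.80° ✓; |FD| = 9.700 ✓; ∠FDE = 148.8° ✓; |DE| = 10.60 ✓; ∠(DE, EU) = 90.00° ✓; |EU| = 21.40 ✓; ∠(EU, UL) = 90.00° ✓; |UL| = 20.50 ✓; ∠ULH = 100.7° ✓; |LH| = 25.20 ✗.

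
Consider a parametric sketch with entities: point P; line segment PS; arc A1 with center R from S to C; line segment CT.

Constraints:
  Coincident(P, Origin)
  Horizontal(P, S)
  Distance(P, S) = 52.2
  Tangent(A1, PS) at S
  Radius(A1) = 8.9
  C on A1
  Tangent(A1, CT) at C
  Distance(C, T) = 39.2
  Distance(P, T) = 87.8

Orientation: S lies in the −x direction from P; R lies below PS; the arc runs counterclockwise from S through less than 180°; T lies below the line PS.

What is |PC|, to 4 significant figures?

60.23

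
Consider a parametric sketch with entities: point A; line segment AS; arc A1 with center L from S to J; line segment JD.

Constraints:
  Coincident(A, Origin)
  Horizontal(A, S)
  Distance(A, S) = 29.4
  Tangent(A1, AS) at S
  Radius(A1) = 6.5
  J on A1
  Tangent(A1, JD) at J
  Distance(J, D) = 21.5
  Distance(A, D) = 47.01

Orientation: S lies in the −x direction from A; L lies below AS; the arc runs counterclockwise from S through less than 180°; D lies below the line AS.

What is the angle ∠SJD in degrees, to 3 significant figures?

138°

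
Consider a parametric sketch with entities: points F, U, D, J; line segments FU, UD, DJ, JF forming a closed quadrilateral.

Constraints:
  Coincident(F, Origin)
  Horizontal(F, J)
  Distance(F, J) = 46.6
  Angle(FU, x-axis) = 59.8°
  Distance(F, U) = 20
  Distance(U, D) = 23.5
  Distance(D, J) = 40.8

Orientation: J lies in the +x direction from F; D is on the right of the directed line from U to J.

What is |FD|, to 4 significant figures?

8.580

F is at the origin; F and J share the same y with |FJ| = 46.6 and J in +x, so J = (46.6, 0). FU runs at 59.8° with |FU| = 20.0, so U = (10.06, 17.29). D is determined by |UD| = 23.5 and |DJ| = 40.8 together: it lies at the intersection of circle(U, 23.5) and circle(J, 40.8). With |UJ| = 40.42, the foot of the radical line on UJ is 6.451 from U and the perpendicular offset is √(23.5² − 6.451²) = 22.60. Taking the right-of-UJ solution: D = (6.229, -5.900).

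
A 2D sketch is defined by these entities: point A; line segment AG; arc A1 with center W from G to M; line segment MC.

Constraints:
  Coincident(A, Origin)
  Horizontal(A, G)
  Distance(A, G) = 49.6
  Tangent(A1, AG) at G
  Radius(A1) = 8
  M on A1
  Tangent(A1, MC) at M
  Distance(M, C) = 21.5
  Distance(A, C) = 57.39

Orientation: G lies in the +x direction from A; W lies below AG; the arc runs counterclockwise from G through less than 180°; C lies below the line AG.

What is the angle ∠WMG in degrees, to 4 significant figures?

36.35°

A is at the origin; AG is horizontal with |AG| = 49.6 and G on the +x side, so G = (49.60, 0.000). Tangency of A1 to AG means the radius WG is perpendicular to AG, so W = G + (0, -8) = (49.60, -8.000). Since WM ⟂ MC (tangency), |WC| = √(8.0² + 21.5²) = 22.94 regardless of where M sits on A1. So C lies on both circle(A, 57.39) and circle(W, 22.94); the below-AG intersection is C = (48.36, -30.91). M is the foot of the tangent from C: M = (41.96, -10.38).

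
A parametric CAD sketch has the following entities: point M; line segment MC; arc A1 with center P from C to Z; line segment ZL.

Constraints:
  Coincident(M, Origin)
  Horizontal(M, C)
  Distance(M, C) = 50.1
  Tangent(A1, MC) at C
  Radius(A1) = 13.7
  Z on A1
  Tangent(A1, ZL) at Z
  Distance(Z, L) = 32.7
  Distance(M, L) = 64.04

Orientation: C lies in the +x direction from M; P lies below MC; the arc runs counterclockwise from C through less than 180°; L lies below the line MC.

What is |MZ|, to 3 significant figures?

39.9

Checks: |PZ| = 13.70 ✓; ∠(PZ, ZL) = 90.00° ✓; |ZL| = 32.70 ✓; |ML| = 64.04 ✓.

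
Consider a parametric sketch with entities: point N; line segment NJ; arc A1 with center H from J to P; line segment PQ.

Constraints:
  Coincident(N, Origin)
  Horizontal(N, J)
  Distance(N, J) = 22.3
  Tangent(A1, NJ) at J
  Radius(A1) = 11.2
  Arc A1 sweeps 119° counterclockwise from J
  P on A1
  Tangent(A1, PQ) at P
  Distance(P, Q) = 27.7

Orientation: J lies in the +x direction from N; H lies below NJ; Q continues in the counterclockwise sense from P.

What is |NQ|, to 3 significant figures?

48.4

N is at the origin; N and J share the same y with |NJ| = 22.3 and J on the +x side, so J = (22.3, 0.00). The tangent condition forces HJ to be normal to NJ, so H = J + (0, -11.2) = (22.3, -11.2). On A1, J sits at bearing 90° from H; a 119° counterclockwise sweep puts P at bearing 209°, so P = H + 11.2·(cos 209°, sin 209°) = (12.5, -16.6). The tangent condition forces HP to be normal to PQ, so PQ runs along (−sin 209°, cos 209°); with |PQ| = 27.7, Q = (25.9, -40.9). Then |NQ| = |Q − N| = 48.4.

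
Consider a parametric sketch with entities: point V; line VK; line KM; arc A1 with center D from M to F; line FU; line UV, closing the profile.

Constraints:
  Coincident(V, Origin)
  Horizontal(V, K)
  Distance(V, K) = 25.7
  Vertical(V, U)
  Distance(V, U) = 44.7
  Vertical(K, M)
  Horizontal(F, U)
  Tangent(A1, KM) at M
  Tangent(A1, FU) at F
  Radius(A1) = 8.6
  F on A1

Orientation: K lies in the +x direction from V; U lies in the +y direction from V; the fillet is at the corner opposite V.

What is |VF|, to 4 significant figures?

47.86

The virtual corner opposite V is at (25.70, 44.70). A1 meets KM tangentially, so DM is at right angles to KM and tangency of A1 to FU means the radius DF is perpendicular to FU, with radius 8.6, so the center D sits 8.6 in from both sides at D = (17.10, 36.10). That places the tangent points at M = (25.70, 36.10) on KM and F = (17.10, 44.70) on FU. Then |VF| = |F − V| = 47.86.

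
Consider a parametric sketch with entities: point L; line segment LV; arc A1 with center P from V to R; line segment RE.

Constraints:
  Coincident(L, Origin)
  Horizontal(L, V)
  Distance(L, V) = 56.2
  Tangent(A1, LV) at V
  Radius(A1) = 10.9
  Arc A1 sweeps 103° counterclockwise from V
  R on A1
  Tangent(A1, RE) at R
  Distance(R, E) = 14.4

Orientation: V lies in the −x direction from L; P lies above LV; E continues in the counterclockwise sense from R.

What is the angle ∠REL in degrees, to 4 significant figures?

47.71°

L is at the origin; L and V share the same y with |LV| = 56.2 and V on the −x side, so V = (-56.20, 0.000). Since A1 is tangent to LV there, PV ⟂ LV, so P = V + (0, 10.9) = (-56.20, 10.90). On A1, V sits at bearing -90° from P; a 103° counterclockwise sweep puts R at bearing 13°, so R = P + 10.9·(cos 13°, sin 13°) = (-45.58, 13.35). Since A1 is tangent to RE there, PR ⟂ RE, so RE runs along (−sin 13°, cos 13°); with |RE| = 14.4, E = (-48.82, 27.38). Then cos ∠REL = ER·EL / (|ER||EL|), giving 47.71°.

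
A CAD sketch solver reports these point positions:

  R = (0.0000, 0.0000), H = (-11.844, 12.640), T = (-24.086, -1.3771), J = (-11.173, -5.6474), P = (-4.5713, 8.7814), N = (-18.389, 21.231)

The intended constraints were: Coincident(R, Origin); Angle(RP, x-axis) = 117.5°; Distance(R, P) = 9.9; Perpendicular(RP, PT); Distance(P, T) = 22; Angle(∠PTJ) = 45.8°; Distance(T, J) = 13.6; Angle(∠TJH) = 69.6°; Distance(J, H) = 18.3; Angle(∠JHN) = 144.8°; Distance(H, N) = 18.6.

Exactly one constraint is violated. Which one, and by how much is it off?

Distance(H, N) = 18.6 — off by 7.80.

R = (0.00, 0.00) ✓; RP at 117.5° ✓; |RP| = 9.900 ✓; ∠(RP, PT) = 90.00° ✓; |PT| = 22.00 ✓; ∠PTJ = 45.80° ✓; |TJ| = 13.60 ✓; ∠TJH = 69.60° ✓; |JH| = 18.30 ✓; ∠JHN = 144.8° ✓; |HN| = 10.80 ✗.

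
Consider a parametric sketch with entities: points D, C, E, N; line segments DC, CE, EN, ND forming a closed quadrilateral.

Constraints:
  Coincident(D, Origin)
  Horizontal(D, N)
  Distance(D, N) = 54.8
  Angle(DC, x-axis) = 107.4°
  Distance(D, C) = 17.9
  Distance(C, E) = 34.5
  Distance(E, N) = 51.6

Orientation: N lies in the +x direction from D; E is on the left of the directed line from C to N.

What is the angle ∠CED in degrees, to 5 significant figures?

21.842°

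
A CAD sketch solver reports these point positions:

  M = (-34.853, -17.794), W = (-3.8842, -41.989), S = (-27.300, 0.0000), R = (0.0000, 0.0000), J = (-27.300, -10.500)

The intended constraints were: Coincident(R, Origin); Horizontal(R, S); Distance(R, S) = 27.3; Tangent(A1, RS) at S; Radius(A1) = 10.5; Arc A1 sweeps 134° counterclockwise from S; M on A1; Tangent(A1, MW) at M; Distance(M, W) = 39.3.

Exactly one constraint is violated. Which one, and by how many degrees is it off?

Tangent(A1, MW) at M — off by 8.00°.

R = (0.00, 0.00) ✓; R.y = 0.00, S.y = 0.00 ✓; |RS| = 27.30 ✓; ∠(JS, SR) = 90.00° ✓; |JS| = 10.50 ✓; bearing(J→M) − bearing(J→S) = 134.0° ✓; |JM| = 10.50 ✓; ∠(JM, MW) = 82.00° ✗; |MW| = 39.30 ✓.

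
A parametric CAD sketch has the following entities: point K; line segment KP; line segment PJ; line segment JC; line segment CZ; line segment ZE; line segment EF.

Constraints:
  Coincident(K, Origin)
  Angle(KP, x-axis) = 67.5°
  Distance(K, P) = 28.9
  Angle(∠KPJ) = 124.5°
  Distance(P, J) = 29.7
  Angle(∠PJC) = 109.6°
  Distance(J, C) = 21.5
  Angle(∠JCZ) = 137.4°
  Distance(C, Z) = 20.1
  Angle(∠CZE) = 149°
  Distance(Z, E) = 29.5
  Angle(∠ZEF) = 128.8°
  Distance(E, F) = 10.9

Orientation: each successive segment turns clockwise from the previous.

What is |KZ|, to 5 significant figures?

47.821

∠PJC = 109.6° gives JC at -58.400° from the x-axis; with |JC| = 21.5, C = (51.376, 14.563). ∠JCZ = 137.4° gives CZ at -101.00° from the x-axis; with |CZ| = 20.1, Z = (47.541, -5.1677). Then |KZ| = |Z − K| = 47.821.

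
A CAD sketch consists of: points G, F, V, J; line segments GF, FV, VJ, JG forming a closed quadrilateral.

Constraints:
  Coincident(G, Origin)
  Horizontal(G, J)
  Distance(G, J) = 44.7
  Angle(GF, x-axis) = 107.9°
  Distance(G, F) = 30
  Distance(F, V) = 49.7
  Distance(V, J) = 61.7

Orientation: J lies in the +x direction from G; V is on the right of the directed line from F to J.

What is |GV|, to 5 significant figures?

24.855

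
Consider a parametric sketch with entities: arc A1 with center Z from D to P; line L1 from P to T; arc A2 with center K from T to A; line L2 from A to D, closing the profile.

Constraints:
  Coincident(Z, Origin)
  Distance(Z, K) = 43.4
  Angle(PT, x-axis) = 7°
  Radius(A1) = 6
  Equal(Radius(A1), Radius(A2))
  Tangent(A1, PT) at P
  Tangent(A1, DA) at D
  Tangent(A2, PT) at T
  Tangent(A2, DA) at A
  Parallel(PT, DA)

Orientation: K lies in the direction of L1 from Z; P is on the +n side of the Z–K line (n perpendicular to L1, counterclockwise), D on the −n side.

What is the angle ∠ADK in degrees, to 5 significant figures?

7.8712°

Tangency of A1 to both parallel lines with radius 6.0 puts P and D at Z ± 6.0·n: P = (-0.73122, 5.9553), D = (0.73122, -5.9553). Equal radii place T and A the same way about K: T = K + 6.0·n = (42.345, 11.244), A = K − 6.0·n = (43.808, -0.66615). Then cos ∠ADK = DA·DK / (|DA||DK|), giving 7.8712°.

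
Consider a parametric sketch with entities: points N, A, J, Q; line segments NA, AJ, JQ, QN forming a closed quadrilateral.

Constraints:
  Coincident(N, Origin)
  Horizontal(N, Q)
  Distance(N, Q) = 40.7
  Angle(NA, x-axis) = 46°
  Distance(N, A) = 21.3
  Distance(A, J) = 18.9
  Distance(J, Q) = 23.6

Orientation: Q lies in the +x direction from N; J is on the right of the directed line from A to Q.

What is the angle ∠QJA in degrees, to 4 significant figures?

89.46°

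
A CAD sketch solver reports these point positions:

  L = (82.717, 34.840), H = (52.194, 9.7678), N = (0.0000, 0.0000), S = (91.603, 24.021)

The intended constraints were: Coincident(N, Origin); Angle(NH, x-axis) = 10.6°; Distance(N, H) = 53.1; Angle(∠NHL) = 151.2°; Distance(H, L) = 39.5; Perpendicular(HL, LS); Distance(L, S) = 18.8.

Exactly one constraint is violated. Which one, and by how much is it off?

Distance(L, S) = 18.8 — off by 4.80.

N = (0.00, 0.00) ✓; NH at 10.60° ✓; |NH| = 53.10 ✓; ∠NHL = 151.2° ✓; |HL| = 39.50 ✓; ∠(HL, LS) = 90.00° ✓; |LS| = 14.00 ✗.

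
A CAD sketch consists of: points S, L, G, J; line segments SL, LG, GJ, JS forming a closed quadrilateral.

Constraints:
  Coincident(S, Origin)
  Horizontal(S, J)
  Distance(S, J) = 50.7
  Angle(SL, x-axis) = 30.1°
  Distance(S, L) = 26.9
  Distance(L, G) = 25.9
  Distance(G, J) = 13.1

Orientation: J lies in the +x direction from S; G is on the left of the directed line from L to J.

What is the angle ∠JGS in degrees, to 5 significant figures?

81.894°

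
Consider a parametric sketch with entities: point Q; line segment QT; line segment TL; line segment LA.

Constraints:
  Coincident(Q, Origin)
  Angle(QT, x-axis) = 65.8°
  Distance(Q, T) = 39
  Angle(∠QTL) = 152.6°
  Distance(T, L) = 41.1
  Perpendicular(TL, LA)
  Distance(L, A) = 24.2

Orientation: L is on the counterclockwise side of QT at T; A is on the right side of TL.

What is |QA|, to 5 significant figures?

86.664

Q is at the origin; QT runs at 65.8° with length 39.0, so T = 39.0·(cos 65.8°, sin 65.8°) = (15.987, 35.573). ∠QTL = 152.6°, so TL runs at 65.8° + (180° − 152.6°) = 93.200° from the x-axis; with |TL| = 41.1, L = T + 41.1·(cos 93.200°, sin 93.200°) = (13.693, 76.609). The perpendicularity gives LA at right angles to TL; with |LA| = 24.2 on the right of TL, A = L + 24.2·(0.99844, 0.055822) = (37.855, 77.959). Then |QA| = |A − Q| = 86.664.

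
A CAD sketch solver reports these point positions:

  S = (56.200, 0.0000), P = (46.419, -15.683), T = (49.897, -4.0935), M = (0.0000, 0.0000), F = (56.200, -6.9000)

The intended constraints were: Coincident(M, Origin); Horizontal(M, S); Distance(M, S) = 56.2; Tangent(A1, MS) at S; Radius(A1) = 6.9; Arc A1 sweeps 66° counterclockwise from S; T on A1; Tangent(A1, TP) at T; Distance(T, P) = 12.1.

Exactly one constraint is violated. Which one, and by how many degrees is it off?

Tangent(A1, TP) at T — off by 7.30°.

M = (0.00, 0.00) ✓; M.y = 0.00, S.y = 0.00 ✓; |MS| = 56.20 ✓; ∠(FS, SM) = 90.00° ✓; |FS| = 6.900 ✓; bearing(F→T) − bearing(F→S) = 66.00° ✓; |FT| = 6.900 ✓; ∠(FT, TP) = 82.70° ✗; |TP| = 12.10 ✓.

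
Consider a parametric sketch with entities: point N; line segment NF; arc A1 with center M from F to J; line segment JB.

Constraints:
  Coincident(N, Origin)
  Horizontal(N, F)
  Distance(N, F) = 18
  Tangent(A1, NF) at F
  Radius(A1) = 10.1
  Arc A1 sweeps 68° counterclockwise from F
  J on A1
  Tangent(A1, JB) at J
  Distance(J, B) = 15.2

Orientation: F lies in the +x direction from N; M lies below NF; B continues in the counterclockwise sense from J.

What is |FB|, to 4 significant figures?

25.36

N is at the origin; N and F share the same y with |NF| = 18.0 and F on the +x side, so F = (18.00, 0.000). Since A1 is tangent to NF there, MF ⟂ NF, so M = F + (0, -10.1) = (18.00, -10.10). On A1, F sits at bearing 90° from M; a 68° counterclockwise sweep puts J at bearing 158°, so J = M + 10.1·(cos 158°, sin 158°) = (8.635, -6.316). Since A1 is tangent to JB there, MJ ⟂ JB, so JB runs along (−sin 158°, cos 158°); with |JB| = 15.2, B = (2.941, -20.41). Then |FB| = |B − F| = 25.36.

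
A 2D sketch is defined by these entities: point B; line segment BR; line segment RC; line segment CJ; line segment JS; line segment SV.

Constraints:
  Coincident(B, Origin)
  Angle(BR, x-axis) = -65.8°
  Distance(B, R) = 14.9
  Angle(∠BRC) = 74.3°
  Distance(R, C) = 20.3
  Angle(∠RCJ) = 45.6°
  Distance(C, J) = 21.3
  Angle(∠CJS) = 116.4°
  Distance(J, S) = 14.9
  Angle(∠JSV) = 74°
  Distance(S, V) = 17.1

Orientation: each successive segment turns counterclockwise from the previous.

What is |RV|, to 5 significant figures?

3.6489

B is at the origin; BR runs at -65.8° with length 14.9, so R = (6.1079, -13.591). ∠BRC = 74.3° gives RC at 39.900° from the x-axis; with |RC| = 20.3, C = (21.681, -0.56916). ∠RCJ = 45.6° gives CJ at 174.30° from the x-axis; with |CJ| = 21.3, J = (0.48662, 1.5463). ∠CJS = 116.4° gives JS at -122.10° from the x-axis; with |JS| = 14.9, S = (-7.4312, -11.076). ∠JSV = 74.0° gives SV at -16.100° from the x-axis; with |SV| = 17.1, V = (8.9981, -15.818). Then |RV| = |V − R| = 3.6489.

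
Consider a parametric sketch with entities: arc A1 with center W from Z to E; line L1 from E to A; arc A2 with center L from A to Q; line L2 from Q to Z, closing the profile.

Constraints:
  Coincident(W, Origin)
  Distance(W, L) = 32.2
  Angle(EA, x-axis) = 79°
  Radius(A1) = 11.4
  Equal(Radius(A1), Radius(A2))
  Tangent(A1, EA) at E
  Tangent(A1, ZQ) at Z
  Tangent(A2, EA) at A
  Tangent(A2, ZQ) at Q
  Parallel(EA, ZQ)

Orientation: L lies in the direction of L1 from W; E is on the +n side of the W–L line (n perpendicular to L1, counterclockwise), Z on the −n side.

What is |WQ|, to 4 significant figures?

34.16

The slot axis is L1's direction at 79.0°, so u = (cos 79.0°, sin 79.0°) = (0.1908, 0.9816) and n = (−sin 79.0°, cos 79.0°) = (-0.9816, 0.1908). W is at the origin and L lies 32.2 along u from W, so L = 32.2·u = (6.144, 31.61). Tangency of A1 to both parallel lines with radius 11.4 puts E and Z at W ± 11.4·n: E = (-11.19, 2.175), Z = (11.19, -2.175). Equal radii place A and Q the same way about L: A = L + 11.4·n = (-5.047, 33.78), Q = L − 11.4·n = (17.33, 29.43). Then |WQ| = |Q − W| = 34.16.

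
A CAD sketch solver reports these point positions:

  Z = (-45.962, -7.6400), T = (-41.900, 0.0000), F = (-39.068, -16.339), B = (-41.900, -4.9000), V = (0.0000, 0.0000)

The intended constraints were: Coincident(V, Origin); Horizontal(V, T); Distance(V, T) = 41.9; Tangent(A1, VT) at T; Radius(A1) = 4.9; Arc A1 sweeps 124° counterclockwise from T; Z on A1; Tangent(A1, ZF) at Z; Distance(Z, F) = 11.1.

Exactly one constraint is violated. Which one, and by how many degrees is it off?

Tangent(A1, ZF) at Z — off by 4.40°.

V = (0.00, 0.00) ✓; V.y = 0.00, T.y = 0.00 ✓; |VT| = 41.90 ✓; ∠(BT, TV) = 90.00° ✓; |BT| = 4.900 ✓; bearing(B→Z) − bearing(B→T) = 124.0° ✓; |BZ| = 4.900 ✓; ∠(BZ, ZF) = 85.60° ✗; |ZF| = 11.10 ✓.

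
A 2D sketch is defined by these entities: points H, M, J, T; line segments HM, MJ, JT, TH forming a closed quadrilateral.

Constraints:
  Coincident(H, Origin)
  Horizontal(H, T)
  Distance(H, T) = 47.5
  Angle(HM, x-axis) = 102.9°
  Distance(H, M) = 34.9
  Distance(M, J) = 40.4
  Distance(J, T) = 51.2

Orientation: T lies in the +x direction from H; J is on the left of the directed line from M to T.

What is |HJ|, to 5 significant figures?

56.754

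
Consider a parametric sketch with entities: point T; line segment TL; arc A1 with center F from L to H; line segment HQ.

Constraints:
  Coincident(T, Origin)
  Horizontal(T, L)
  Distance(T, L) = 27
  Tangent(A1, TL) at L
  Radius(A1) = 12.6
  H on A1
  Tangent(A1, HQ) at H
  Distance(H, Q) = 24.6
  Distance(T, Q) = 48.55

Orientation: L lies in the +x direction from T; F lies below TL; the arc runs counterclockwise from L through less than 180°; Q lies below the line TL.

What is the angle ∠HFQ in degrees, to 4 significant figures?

62.88°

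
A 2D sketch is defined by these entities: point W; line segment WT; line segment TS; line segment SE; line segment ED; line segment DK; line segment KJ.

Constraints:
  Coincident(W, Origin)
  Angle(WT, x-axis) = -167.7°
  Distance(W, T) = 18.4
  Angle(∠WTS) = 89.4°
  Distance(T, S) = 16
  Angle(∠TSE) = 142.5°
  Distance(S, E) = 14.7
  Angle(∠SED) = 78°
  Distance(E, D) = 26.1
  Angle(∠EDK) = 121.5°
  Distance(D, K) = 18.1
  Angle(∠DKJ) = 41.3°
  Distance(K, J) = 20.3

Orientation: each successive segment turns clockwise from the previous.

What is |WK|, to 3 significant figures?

9.78

W is at the origin; WT runs at -167.7° with length 18.4, so T = (-18.0, -3.92). ∠WTS = 89.4° gives TS at 102° from the x-axis; with |TS| = 16.0, S = (-21.2, 11.7). ∠TSE = 142.5° gives SE at 64.2° from the x-axis; with |SE| = 14.7, E = (-14.8, 25.0). ∠SED = 78.0° gives ED at -37.8° from the x-axis; with |ED| = 26.1, D = (5.80, 8.99). ∠EDK = 121.5° gives DK at -96.3° from the x-axis; with |DK| = 18.1, K = (3.81, -9.01). Then |WK| = |K − W| = 9.78.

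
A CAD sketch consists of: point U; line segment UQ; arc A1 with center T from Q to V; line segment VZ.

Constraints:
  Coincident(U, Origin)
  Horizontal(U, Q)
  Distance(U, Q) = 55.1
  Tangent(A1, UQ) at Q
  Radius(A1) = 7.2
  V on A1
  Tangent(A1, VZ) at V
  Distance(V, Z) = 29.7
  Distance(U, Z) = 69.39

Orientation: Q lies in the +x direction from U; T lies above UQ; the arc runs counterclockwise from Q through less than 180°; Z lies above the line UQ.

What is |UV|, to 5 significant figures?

62.768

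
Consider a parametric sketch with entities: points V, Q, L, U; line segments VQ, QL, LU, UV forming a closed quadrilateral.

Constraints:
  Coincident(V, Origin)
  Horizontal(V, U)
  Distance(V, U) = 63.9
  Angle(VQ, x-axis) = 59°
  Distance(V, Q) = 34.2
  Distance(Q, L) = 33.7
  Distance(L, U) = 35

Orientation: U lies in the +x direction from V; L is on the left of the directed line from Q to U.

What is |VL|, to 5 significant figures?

60.657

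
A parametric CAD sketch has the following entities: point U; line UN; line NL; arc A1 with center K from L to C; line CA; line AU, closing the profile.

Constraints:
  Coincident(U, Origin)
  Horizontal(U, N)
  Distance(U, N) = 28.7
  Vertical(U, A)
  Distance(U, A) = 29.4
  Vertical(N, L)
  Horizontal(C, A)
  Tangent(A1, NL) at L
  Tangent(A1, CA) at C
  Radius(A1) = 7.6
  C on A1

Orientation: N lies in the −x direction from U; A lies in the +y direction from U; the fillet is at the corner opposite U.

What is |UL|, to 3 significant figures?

36.0

U is at the origin; U and N share the same y with |UN| = 28.7 and N on the −x side, so N = (-28.7, 0.00). UA is vertical with |UA| = 29.4 and A on the +y side, so A = (0.00, 29.4). The virtual corner opposite U is at (-28.7, 29.4). Tangency of A1 to NL means the radius KL is perpendicular to NL and A1 meets CA tangentially, so KC is at right angles to CA, with radius 7.6, so the center K sits 7.6 in from both sides at K = (-21.1, 21.8). That places the tangent points at L = (-28.7, 21.8) on NL and C = (-21.1, 29.4) on CA. Then |UL| = |L − U| = 36.0.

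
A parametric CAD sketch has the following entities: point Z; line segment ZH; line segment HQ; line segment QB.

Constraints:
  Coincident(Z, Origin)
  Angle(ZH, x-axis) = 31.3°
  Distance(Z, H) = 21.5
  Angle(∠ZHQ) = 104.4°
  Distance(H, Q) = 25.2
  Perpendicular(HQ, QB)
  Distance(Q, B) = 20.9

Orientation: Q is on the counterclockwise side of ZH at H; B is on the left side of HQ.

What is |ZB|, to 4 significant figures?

30.55

Z is at the origin; ZH runs at 31.3° with length 21.5, so H = 21.5·(cos 31.3°, sin 31.3°) = (18.37, 11.17). ∠ZHQ = 104.4°, so HQ runs at 31.3° + (180° − 104.4°) = 106.9° from the x-axis; with |HQ| = 25.2, Q = H + 25.2·(cos 106.9°, sin 106.9°) = (11.05, 35.28). HQ ⟂ QB; with |QB| = 20.9 on the left of HQ, B = Q + 20.9·(-0.9568, -0.2907) = (-8.952, 29.21). Then |ZB| = |B − Z| = 30.55.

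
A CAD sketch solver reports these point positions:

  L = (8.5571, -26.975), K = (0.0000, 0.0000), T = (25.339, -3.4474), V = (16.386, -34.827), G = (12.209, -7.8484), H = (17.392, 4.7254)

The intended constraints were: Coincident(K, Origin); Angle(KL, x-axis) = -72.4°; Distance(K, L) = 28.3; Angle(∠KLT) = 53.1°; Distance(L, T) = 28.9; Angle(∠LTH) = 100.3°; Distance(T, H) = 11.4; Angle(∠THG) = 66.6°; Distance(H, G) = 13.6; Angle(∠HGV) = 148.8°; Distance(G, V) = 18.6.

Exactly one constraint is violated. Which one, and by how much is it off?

Distance(G, V) = 18.6 — off by 8.70.

K = (0.00, 0.00) ✓; KL at -72.40° ✓; |KL| = 28.30 ✓; ∠KLT = 53.10° ✓; |LT| = 28.90 ✓; ∠LTH = 100.3° ✓; |TH| = 11.40 ✓; ∠THG = 66.60° ✓; |HG| = 13.60 ✓; ∠HGV = 148.8° ✓; |GV| = 27.30 ✗.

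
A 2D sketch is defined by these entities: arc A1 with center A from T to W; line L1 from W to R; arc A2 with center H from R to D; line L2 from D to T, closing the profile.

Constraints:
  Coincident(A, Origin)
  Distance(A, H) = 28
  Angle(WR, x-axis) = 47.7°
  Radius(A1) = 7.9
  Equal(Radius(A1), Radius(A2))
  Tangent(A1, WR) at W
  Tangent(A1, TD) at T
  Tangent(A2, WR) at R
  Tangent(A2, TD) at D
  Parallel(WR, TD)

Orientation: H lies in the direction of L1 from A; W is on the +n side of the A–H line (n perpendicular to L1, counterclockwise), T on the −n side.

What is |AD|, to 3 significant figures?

29.1

The slot axis is L1's direction at 47.7°, so u = (cos 47.7°, sin 47.7°) = (0.673, 0.740) and n = (−sin 47.7°, cos 47.7°) = (-0.740, 0.673). A is at the origin and H lies 28.0 along u from A, so H = 28.0·u = (18.8, 20.7). Tangency of A1 to both parallel lines with radius 7.9 puts W and T at A ± 7.9·n: W = (-5.84, 5.32), T = (5.84, -5.32). Equal radii place R and D the same way about H: R = H + 7.9·n = (13.0, 26.0), D = H − 7.9·n = (24.7, 15.4). Then |AD| = |D − A| = 29.1.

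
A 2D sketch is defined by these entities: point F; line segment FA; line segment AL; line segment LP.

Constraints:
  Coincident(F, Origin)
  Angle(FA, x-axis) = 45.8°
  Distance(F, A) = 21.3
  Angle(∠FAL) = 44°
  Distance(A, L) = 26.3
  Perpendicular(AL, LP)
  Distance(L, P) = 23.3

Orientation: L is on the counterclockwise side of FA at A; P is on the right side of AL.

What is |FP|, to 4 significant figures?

39.65

F is at the origin; FA runs at 45.8° with length 21.3, so A = 21.3·(cos 45.8°, sin 45.8°) = (14.85, 15.27). ∠FAL = 44.0°, so AL runs at 45.8° + (180° − 44.0°) = 181.8° from the x-axis; with |AL| = 26.3, L = A + 26.3·(cos 181.8°, sin 181.8°) = (-11.44, 14.44). The perpendicularity gives LP at right angles to AL; with |LP| = 23.3 on the right of AL, P = L + 23.3·(-0.03141, 0.9995) = (-12.17, 37.73). Then |FP| = |P − F| = 39.65.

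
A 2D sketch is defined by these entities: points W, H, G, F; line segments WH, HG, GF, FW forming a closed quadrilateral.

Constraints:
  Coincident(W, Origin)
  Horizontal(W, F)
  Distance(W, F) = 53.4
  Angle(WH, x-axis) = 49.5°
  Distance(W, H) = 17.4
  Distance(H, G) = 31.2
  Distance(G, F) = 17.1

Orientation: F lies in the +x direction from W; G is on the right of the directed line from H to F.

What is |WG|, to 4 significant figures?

37.20

Checks: |HG| = 31.20 ✓; |GF| = 17.10 ✓.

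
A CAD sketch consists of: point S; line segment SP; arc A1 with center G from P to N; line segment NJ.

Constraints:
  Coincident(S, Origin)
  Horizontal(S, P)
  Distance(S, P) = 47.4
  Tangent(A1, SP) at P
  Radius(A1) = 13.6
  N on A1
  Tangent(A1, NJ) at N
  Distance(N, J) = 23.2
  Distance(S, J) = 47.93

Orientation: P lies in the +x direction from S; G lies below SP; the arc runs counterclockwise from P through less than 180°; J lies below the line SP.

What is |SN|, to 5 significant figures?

36.088

Checks: |GN| = 13.60 ✓; ∠(GN, NJ) = 90.00° ✓; |NJ| = 23.20 ✓; |SJ| = 47.93 ✓.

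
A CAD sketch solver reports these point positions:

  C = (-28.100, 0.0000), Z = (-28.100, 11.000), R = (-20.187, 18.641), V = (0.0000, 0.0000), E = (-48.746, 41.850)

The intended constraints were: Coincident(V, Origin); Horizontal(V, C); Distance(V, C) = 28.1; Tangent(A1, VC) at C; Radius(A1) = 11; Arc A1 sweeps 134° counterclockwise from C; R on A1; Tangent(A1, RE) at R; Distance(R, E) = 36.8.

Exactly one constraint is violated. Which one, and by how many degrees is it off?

Tangent(A1, RE) at R — off by 6.90°.

V = (0.00, 0.00) ✓; V.y = 0.00, C.y = 0.00 ✓; |VC| = 28.10 ✓; ∠(ZC, CV) = 90.00° ✓; |ZC| = 11.00 ✓; bearing(Z→R) − bearing(Z→C) = 134.0° ✓; |ZR| = 11.00 ✓; ∠(ZR, RE) = 83.10° ✗; |RE| = 36.80 ✓.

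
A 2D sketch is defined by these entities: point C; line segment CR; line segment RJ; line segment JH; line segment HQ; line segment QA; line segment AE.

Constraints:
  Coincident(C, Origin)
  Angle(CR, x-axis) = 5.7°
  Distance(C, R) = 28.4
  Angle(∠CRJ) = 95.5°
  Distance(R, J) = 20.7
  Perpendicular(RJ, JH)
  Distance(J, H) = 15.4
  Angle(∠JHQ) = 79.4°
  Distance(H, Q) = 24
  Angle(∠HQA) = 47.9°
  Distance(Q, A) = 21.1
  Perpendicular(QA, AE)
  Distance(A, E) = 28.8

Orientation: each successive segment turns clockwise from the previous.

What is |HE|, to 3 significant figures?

12.1

C is at the origin; CR runs at 5.7° with length 28.4, so R = (28.3, 2.82). ∠CRJ = 95.5° gives RJ at -78.8° from the x-axis; with |RJ| = 20.7, J = (32.3, -17.5). The perpendicularity gives JH at right angles to RJ, so JH runs at -169°; with |JH| = 15.4, H = (17.2, -20.5). ∠JHQ = 79.4° gives HQ at 90.6° from the x-axis; with |HQ| = 24.0, Q = (16.9, 3.52). ∠HQA = 47.9° gives QA at -41.5° from the x-axis; with |QA| = 21.1, A = (32.7, -10.5). The perpendicularity gives AE at right angles to QA, so AE runs at -131°; with |AE| = 28.8, E = (13.6, -32.0). Then |HE| = |E − H| = 12.1.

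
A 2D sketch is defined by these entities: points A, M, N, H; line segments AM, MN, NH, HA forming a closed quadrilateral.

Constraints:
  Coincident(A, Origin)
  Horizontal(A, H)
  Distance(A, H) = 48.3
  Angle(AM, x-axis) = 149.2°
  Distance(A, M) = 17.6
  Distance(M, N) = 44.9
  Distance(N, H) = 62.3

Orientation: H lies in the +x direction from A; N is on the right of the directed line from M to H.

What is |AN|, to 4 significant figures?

34.59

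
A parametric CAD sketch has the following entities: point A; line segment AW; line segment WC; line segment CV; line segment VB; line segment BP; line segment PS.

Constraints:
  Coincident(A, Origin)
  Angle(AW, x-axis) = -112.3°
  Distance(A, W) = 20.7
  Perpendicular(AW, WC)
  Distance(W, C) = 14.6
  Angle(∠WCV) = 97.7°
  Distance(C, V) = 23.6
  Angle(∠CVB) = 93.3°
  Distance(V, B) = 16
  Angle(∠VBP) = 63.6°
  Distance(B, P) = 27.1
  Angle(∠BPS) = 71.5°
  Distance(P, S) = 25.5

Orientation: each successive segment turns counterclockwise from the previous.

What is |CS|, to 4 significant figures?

21.48

∠VBP = 63.6° gives BP at -96.90° from the x-axis; with |BP| = 27.1, P = (0.8247, -22.37). ∠BPS = 71.5° gives PS at 11.60° from the x-axis; with |PS| = 25.5, S = (25.80, -17.25). Then |CS| = |S − C| = 21.48.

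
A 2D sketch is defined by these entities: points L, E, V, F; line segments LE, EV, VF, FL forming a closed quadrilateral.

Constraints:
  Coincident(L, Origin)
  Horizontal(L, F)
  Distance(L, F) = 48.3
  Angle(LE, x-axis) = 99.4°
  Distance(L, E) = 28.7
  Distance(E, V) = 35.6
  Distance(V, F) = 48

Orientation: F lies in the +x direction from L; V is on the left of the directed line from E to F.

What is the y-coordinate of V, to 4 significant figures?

43.31

Checks: |EV| = 35.60 ✓; |VF| = 48.00 ✓.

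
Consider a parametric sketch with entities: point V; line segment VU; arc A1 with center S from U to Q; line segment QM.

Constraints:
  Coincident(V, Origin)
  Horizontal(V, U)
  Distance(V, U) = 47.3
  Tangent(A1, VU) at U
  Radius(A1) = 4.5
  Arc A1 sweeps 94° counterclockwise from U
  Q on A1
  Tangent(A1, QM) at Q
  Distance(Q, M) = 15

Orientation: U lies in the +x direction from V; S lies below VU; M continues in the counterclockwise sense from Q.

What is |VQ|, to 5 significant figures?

43.081

The tangent condition forces SU to be normal to VU, so S = U + (0, -4.5) = (47.300, -4.5000). On A1, U sits at bearing 90° from S; a 94° counterclockwise sweep puts Q at bearing 184°, so Q = S + 4.5·(cos 184°, sin 184°) = (42.811, -4.8139). Then |VQ| = |Q − V| = 43.081.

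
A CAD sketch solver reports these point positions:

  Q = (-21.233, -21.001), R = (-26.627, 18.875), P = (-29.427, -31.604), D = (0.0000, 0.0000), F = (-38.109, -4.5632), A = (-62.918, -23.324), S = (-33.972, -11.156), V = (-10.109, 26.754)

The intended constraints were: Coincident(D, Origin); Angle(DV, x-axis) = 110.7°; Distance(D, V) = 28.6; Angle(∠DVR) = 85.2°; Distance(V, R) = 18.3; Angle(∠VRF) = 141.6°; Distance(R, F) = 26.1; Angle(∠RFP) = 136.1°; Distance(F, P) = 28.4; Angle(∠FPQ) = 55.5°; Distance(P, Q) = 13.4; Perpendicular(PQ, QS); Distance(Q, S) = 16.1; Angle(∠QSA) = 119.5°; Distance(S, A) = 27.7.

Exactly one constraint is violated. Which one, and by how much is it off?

Distance(S, A) = 27.7 — off by 3.70.

D = (0.00, 0.00) ✓; DV at 110.7° ✓; |DV| = 28.60 ✓; ∠DVR = 85.20° ✓; |VR| = 18.30 ✓; ∠VRF = 141.6° ✓; |RF| = 26.10 ✓; ∠RFP = 136.1° ✓; |FP| = 28.40 ✓; ∠FPQ = 55.50° ✓; |PQ| = 13.40 ✓; ∠(PQ, QS) = 90.00° ✓; |QS| = 16.10 ✓; ∠QSA = 119.5° ✓; |SA| = 31.40 ✗.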